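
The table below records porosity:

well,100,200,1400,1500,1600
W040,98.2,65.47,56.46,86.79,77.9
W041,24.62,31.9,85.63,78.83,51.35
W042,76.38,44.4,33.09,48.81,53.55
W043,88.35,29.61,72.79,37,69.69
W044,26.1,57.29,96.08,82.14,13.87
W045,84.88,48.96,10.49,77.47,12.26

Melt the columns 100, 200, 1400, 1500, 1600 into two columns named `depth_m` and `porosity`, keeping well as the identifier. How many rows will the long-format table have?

30

6 well values × 5 melted columns = 30 rows.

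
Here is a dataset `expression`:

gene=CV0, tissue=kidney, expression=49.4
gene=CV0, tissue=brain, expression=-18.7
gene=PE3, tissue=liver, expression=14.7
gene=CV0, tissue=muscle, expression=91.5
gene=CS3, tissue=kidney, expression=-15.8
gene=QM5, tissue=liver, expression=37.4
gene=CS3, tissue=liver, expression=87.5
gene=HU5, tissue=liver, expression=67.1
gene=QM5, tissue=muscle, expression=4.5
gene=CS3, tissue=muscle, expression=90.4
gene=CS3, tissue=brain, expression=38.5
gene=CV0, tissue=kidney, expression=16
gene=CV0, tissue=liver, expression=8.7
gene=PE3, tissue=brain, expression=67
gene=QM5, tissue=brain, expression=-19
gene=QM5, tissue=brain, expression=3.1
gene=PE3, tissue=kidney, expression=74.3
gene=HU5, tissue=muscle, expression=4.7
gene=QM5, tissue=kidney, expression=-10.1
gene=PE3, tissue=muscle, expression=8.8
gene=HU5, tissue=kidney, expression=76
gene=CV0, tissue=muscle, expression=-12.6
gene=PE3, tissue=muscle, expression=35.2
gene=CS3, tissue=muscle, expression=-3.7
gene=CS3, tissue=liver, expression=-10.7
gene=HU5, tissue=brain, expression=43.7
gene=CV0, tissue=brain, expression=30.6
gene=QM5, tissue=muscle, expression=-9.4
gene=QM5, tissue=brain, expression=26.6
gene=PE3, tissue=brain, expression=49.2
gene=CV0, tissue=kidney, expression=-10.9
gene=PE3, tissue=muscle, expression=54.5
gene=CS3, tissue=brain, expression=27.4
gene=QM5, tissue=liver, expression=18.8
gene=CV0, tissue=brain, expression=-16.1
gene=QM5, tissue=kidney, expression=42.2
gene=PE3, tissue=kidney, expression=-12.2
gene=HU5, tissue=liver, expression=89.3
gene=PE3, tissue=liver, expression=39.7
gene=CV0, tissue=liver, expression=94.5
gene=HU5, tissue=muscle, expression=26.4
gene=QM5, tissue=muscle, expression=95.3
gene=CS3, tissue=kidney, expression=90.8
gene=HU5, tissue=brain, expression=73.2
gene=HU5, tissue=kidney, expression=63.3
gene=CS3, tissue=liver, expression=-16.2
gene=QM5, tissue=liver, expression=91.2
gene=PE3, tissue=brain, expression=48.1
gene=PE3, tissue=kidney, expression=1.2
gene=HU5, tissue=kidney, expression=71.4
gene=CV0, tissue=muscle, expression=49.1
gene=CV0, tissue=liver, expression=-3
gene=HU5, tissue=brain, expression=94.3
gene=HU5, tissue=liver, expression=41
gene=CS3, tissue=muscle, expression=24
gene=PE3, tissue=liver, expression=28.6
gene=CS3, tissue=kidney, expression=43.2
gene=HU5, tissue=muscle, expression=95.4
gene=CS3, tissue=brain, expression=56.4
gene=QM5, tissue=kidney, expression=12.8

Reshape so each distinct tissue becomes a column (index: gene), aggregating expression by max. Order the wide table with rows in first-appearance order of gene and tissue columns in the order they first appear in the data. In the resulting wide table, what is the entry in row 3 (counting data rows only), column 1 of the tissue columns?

90.8

With rows in first-appearance order of gene, row 3 is gene=CS3. tissue columns in first-appearance order: kidney, brain, liver, muscle; column 1 is kidney.
Long rows with gene=CS3, tissue=kidney: max(-15.8, 90.8, 43.2) = 90.8.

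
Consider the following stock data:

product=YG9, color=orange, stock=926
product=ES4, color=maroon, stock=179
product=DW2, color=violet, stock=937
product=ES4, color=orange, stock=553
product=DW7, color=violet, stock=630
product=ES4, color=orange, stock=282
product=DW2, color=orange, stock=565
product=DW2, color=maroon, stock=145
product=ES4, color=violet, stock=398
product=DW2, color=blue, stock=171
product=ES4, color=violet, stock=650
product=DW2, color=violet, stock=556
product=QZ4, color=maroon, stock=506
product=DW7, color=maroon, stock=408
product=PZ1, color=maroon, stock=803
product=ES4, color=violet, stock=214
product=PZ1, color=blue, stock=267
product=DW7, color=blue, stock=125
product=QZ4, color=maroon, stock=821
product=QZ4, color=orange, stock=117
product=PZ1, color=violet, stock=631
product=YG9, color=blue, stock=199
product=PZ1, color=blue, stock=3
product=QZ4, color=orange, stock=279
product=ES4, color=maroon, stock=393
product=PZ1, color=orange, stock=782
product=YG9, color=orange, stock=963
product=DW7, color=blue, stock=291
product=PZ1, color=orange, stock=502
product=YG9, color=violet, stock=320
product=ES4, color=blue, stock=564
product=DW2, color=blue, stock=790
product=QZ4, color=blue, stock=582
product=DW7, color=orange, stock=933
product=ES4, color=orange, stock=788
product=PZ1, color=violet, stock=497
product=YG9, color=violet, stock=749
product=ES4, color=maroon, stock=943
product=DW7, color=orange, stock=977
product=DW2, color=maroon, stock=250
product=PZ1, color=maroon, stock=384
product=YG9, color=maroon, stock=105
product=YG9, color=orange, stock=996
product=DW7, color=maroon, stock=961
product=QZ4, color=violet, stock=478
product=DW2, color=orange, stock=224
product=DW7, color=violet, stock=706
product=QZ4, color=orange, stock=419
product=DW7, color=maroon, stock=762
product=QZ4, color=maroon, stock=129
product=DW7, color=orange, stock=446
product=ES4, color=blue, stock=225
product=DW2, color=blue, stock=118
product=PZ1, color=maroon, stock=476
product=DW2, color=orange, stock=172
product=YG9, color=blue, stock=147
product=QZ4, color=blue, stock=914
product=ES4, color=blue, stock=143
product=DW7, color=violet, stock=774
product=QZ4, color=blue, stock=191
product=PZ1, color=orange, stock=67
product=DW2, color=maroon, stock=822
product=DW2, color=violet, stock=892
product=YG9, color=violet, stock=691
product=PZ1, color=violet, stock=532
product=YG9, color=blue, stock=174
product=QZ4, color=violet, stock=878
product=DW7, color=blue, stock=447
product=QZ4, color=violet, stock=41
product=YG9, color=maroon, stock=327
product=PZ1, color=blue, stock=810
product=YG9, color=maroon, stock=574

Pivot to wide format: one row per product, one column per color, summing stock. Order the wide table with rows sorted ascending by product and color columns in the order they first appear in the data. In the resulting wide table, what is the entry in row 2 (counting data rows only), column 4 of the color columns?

With rows sorted ascending by product, row 2 is product=DW7. color columns in first-appearance order: orange, maroon, violet, blue; column 4 is blue.
Long rows with product=DW7, color=blue: 125 + 291 + 447 = 863.

863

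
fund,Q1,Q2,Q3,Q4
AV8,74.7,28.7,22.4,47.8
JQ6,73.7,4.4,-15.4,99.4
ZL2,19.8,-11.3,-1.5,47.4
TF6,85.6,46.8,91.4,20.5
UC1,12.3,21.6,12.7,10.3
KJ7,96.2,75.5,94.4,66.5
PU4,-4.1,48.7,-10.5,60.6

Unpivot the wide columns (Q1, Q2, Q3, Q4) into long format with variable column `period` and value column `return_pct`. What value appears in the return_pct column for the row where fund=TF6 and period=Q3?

91.4

Unpivoting turns each (fund, wide-column) pair into one long row.
The wide cell at row TF6, column Q3 holds 91.4, so the long row (TF6, Q3) has return_pct=91.4.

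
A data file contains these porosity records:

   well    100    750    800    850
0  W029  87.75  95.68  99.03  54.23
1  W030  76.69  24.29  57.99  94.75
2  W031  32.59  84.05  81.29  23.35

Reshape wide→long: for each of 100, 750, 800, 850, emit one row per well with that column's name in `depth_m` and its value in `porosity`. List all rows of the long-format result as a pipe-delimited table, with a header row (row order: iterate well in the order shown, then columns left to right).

| well | depth_m | porosity |
| W029 | 100 | 87.75 |
| W029 | 750 | 95.68 |
| W029 | 800 | 99.03 |
| W029 | 850 | 54.23 |
| W030 | 100 | 76.69 |
| W030 | 750 | 24.29 |
| W030 | 800 | 57.99 |
| W030 | 850 | 94.75 |
| W031 | 100 | 32.59 |
| W031 | 750 | 84.05 |
| W031 | 800 | 81.29 |
| W031 | 850 | 23.35 |

Each (well, column) pair becomes one row: 3 × 4 = 12 rows.
For example, (W029, 100) → porosity=87.75.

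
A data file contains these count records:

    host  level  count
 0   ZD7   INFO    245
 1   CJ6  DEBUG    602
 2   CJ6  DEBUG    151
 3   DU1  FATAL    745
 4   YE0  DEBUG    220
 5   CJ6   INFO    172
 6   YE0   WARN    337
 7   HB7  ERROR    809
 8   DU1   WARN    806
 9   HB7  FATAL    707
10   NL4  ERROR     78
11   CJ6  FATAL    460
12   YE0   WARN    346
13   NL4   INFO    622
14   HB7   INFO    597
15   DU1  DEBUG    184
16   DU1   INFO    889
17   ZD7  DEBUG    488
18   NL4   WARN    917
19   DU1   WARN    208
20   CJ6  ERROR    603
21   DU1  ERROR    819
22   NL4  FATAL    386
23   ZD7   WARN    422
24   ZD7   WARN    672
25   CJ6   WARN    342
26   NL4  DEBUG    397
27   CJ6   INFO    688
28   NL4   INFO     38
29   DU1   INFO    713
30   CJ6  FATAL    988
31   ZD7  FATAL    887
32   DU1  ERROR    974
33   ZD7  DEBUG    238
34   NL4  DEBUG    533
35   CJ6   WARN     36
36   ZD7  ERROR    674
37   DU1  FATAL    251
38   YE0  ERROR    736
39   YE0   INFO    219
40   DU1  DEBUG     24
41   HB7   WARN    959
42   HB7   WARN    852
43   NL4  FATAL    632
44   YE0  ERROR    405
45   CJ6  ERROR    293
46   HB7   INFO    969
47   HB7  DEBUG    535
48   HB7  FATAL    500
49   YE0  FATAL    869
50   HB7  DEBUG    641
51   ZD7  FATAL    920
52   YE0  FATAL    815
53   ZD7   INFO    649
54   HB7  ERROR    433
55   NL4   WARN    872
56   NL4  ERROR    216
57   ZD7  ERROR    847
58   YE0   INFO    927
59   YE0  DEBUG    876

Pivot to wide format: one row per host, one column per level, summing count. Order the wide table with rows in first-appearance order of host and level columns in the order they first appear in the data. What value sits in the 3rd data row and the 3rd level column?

996

With rows in first-appearance order of host, row 3 is host=DU1. level columns in first-appearance order: INFO, DEBUG, FATAL, WARN, ERROR; column 3 is FATAL.
Long rows with host=DU1, level=FATAL: 745 + 251 = 996.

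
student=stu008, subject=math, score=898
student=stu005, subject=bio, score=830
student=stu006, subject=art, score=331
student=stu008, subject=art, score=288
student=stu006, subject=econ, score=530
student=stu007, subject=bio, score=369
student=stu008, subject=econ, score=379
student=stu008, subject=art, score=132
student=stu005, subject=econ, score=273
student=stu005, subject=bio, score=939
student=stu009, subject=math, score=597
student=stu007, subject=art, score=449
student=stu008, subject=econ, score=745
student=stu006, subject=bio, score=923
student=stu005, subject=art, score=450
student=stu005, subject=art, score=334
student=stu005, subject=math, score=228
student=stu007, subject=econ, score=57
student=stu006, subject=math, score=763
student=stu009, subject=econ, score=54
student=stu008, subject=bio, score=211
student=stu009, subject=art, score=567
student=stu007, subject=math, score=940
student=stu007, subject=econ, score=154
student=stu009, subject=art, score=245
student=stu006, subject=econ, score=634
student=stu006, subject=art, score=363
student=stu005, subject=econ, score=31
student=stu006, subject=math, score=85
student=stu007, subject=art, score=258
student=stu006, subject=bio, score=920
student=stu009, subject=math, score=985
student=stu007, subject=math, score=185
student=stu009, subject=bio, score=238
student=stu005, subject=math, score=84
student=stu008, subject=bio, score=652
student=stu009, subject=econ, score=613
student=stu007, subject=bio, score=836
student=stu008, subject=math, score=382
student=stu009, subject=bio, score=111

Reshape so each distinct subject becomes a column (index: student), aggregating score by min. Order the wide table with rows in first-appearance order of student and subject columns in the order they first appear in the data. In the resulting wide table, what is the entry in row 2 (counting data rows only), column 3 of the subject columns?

334

With rows in first-appearance order of student, row 2 is student=stu005. subject columns in first-appearance order: math, bio, art, econ; column 3 is art.
Long rows with student=stu005, subject=art: min(450, 334) = 334.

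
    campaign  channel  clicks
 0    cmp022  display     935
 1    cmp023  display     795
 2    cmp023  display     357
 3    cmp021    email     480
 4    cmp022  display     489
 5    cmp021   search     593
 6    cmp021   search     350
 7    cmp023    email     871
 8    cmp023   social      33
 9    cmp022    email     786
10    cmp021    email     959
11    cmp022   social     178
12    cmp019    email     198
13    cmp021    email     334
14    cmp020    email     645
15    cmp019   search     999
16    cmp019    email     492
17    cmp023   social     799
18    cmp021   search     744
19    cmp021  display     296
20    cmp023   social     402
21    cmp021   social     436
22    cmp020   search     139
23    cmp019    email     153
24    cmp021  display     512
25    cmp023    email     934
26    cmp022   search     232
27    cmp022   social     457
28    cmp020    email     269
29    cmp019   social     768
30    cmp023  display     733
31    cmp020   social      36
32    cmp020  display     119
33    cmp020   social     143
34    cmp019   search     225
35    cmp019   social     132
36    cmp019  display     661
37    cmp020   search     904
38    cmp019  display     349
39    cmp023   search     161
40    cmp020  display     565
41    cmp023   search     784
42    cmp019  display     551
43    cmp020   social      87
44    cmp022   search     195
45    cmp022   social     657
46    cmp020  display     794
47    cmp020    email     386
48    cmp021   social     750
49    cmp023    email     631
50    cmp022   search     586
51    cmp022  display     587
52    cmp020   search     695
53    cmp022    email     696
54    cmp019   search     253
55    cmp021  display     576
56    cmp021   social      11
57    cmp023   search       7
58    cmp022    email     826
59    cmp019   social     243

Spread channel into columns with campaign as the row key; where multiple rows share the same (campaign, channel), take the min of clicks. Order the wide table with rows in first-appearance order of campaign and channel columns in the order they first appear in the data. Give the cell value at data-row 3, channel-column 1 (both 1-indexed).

296

With rows in first-appearance order of campaign, row 3 is campaign=cmp021. channel columns in first-appearance order: display, email, search, social; column 1 is display.
Long rows with campaign=cmp021, channel=display: min(296, 512, 576) = 296.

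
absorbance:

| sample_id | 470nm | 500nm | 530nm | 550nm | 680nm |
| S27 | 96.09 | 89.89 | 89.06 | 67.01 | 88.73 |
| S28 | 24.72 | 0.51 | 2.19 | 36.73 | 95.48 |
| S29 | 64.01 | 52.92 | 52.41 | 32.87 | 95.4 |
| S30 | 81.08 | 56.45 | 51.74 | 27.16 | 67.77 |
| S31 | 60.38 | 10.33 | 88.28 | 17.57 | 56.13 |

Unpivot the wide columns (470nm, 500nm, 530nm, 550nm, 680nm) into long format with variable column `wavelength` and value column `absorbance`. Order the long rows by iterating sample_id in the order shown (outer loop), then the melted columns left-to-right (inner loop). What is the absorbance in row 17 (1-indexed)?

25 rows total (5 × 5). Row 17: index ⌊(17-1)/5⌋ = 3 into sample_id → S30; (17-1) mod 5 = 1 into the melted columns → 500nm.
So row 17 is (S30, 500nm, 56.45); absorbance = 56.45.

56.45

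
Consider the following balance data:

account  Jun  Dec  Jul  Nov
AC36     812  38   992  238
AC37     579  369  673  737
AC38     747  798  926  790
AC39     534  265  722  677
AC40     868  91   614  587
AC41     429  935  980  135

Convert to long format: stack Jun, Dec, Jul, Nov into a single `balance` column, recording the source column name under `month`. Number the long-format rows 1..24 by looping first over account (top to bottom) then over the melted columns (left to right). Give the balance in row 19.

614

24 rows total (6 × 4). Row 19: index ⌊(19-1)/4⌋ = 4 into account → AC40; (19-1) mod 4 = 2 into the melted columns → Jul.
So row 19 is (AC40, Jul, 614); balance = 614.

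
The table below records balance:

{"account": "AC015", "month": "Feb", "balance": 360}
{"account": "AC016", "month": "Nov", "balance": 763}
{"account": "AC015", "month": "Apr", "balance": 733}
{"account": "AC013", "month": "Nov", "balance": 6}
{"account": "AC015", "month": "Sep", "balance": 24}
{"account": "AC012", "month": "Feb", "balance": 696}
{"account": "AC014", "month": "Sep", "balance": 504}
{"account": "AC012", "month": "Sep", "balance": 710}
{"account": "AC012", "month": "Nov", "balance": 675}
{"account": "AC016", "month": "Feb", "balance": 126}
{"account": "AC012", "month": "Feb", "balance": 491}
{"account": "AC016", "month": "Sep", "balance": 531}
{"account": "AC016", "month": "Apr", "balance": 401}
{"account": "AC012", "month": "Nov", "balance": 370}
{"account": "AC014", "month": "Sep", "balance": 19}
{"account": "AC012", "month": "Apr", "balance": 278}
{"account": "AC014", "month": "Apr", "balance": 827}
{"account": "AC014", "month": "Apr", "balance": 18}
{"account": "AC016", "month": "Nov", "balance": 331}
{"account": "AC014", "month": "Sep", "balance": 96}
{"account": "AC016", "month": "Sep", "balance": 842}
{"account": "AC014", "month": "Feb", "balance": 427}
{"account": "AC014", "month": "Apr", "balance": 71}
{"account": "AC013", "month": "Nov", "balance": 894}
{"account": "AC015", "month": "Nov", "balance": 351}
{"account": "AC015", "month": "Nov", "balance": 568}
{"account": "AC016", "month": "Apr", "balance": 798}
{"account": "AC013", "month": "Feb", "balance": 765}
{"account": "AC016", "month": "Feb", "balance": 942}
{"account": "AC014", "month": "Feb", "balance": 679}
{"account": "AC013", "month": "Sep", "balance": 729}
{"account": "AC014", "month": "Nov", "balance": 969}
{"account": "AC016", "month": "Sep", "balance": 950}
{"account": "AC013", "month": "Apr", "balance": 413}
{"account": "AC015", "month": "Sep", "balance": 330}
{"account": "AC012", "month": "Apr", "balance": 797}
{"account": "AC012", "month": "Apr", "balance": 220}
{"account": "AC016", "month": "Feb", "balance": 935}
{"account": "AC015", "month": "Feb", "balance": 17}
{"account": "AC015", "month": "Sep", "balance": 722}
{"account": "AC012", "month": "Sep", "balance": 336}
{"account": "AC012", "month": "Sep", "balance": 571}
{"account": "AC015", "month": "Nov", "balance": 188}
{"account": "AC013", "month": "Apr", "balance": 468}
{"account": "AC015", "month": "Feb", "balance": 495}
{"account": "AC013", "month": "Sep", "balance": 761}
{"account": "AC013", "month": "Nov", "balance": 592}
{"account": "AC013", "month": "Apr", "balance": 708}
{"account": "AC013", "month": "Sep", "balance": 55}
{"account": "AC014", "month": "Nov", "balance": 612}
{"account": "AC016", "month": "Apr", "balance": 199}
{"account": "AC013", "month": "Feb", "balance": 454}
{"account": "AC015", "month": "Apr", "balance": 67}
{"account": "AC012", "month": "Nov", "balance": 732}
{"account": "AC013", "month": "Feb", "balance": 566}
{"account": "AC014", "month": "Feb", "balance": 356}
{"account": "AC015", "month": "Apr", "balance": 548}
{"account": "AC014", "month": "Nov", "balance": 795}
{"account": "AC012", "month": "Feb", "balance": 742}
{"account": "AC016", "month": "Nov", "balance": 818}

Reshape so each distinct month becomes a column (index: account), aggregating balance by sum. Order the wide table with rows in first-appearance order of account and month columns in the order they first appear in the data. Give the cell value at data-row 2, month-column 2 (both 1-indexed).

With rows in first-appearance order of account, row 2 is account=AC016. month columns in first-appearance order: Feb, Nov, Apr, Sep; column 2 is Nov.
Long rows with account=AC016, month=Nov: 763 + 331 + 818 = 1912.

1912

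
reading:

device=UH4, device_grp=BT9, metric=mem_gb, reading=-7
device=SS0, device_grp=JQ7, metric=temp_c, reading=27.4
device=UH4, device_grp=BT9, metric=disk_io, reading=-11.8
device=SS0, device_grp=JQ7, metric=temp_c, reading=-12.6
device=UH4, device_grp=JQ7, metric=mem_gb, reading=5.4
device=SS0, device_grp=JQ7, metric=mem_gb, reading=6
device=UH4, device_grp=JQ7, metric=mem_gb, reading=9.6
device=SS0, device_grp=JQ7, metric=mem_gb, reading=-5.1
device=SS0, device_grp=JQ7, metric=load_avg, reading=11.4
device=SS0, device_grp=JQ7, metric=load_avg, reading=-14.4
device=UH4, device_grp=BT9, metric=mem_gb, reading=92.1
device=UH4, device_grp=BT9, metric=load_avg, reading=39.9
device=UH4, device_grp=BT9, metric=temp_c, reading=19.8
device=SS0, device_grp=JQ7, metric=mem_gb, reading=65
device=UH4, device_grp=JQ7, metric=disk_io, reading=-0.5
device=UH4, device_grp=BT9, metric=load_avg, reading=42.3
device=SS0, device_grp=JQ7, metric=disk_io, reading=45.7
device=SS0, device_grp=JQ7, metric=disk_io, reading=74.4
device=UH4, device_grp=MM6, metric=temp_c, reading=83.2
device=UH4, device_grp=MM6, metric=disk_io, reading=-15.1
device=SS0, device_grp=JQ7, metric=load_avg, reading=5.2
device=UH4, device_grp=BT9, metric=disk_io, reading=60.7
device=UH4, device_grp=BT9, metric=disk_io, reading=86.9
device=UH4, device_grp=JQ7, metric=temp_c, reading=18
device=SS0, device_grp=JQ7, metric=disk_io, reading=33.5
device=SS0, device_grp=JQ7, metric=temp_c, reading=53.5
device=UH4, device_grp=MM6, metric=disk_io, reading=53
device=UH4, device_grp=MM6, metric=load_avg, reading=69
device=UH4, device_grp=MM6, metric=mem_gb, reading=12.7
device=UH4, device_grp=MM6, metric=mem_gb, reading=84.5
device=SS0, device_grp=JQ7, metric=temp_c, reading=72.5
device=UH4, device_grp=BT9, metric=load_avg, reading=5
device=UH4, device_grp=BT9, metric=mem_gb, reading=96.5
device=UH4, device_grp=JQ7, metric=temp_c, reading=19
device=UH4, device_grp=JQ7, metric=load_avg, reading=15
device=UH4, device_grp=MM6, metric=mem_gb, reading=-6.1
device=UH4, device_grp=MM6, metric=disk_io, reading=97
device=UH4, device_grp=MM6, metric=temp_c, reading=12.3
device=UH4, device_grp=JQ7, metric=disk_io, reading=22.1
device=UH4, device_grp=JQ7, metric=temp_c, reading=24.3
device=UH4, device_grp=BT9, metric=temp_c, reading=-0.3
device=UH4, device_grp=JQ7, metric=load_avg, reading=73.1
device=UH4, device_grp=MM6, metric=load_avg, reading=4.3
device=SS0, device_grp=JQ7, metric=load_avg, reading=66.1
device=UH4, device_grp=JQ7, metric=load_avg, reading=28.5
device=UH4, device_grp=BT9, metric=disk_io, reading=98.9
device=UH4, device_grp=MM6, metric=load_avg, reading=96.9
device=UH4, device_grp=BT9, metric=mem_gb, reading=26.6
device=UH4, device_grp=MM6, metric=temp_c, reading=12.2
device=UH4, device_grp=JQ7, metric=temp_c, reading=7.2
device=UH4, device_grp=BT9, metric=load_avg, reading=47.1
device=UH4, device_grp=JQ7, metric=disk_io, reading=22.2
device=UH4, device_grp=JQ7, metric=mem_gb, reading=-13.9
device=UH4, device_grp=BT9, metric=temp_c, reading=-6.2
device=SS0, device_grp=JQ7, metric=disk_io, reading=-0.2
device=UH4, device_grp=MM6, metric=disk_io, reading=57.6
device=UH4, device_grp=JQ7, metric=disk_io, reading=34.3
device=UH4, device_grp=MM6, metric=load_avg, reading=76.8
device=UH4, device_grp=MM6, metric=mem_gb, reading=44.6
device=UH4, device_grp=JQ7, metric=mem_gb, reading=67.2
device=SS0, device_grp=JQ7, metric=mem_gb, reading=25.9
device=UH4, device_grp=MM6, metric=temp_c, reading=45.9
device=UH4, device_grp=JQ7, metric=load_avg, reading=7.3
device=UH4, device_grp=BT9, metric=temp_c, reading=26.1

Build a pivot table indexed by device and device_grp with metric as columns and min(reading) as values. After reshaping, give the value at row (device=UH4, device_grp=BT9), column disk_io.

Rows with device=UH4, device_grp=BT9 and metric=disk_io: reading values are -11.8, 60.7, 86.9, 98.9.
min(-11.8, 60.7, 86.9, 98.9) = -11.8.

-11.8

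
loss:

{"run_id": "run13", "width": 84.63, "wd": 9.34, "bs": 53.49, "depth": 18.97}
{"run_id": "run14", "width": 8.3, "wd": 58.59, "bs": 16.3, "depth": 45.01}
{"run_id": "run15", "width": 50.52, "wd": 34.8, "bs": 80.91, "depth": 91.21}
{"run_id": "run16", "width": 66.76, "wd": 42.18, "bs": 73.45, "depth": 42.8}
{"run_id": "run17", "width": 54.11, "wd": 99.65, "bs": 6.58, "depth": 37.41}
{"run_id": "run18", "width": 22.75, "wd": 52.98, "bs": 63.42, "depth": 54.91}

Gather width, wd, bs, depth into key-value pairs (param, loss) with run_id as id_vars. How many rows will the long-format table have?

6 run_id values × 4 melted columns = 24 rows.

24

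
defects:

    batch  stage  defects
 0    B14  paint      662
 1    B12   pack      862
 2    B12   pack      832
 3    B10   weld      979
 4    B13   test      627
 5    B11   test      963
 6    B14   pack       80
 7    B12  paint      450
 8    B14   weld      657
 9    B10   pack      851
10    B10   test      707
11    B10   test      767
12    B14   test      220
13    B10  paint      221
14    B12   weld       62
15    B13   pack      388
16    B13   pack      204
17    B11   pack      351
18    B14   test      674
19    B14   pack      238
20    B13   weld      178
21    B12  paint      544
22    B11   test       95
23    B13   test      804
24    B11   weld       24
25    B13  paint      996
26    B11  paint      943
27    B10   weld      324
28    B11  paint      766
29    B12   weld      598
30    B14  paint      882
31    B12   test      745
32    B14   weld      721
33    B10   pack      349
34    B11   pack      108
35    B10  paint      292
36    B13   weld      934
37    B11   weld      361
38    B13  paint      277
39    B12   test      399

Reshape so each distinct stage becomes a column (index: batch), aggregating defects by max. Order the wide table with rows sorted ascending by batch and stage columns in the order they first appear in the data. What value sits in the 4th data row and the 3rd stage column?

934

With rows sorted ascending by batch, row 4 is batch=B13. stage columns in first-appearance order: paint, pack, weld, test; column 3 is weld.
Long rows with batch=B13, stage=weld: max(178, 934) = 934.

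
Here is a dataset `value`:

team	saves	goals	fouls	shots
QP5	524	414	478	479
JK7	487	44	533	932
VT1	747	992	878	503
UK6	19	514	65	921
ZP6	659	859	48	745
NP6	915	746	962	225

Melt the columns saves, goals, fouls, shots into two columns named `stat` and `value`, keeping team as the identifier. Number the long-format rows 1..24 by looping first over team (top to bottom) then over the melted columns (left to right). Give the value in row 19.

48

24 rows total (6 × 4). Row 19: index ⌊(19-1)/4⌋ = 4 into team → ZP6; (19-1) mod 4 = 2 into the melted columns → fouls.
So row 19 is (ZP6, fouls, 48); value = 48.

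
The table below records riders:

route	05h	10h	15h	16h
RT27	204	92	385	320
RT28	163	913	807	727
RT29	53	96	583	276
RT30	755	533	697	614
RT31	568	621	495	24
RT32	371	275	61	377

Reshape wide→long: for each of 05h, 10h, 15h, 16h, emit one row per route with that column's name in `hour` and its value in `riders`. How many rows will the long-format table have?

24

6 route values × 4 melted columns = 24 rows.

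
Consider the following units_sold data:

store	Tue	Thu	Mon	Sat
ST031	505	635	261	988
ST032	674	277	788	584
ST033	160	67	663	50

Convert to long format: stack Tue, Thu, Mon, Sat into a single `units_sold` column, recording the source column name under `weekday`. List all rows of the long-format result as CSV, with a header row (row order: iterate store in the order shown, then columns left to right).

Each (store, column) pair becomes one row: 3 × 4 = 12 rows.
For example, (ST031, Tue) → units_sold=505.

store,weekday,units_sold
ST031,Tue,505
ST031,Thu,635
ST031,Mon,261
ST031,Sat,988
ST032,Tue,674
ST032,Thu,277
ST032,Mon,788
ST032,Sat,584
ST033,Tue,160
ST033,Thu,67
ST033,Mon,663
ST033,Sat,50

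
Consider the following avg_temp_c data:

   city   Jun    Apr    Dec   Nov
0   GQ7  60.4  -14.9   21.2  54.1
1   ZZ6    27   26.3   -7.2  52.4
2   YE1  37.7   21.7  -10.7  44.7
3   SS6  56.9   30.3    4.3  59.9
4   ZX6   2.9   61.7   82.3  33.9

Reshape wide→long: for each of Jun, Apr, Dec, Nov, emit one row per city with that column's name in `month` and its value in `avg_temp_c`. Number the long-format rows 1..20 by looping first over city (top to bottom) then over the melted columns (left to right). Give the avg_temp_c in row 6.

20 rows total (5 × 4). Row 6: index ⌊(6-1)/4⌋ = 1 into city → ZZ6; (6-1) mod 4 = 1 into the melted columns → Apr.
So row 6 is (ZZ6, Apr, 26.3); avg_temp_c = 26.3.

26.3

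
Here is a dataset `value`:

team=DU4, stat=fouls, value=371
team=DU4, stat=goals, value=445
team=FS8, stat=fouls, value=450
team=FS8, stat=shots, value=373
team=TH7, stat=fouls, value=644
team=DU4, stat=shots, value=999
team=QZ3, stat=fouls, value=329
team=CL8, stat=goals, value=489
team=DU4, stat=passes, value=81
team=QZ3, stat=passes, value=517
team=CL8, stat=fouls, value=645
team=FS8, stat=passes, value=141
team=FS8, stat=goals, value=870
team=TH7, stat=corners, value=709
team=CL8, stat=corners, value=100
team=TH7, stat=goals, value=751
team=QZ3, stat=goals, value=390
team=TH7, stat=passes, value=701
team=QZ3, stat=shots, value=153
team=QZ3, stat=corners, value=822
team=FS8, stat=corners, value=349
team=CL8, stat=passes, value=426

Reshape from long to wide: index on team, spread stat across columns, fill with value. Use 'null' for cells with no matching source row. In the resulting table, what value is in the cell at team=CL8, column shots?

No long-format row has team=CL8 and stat=shots, so the cell is null.

null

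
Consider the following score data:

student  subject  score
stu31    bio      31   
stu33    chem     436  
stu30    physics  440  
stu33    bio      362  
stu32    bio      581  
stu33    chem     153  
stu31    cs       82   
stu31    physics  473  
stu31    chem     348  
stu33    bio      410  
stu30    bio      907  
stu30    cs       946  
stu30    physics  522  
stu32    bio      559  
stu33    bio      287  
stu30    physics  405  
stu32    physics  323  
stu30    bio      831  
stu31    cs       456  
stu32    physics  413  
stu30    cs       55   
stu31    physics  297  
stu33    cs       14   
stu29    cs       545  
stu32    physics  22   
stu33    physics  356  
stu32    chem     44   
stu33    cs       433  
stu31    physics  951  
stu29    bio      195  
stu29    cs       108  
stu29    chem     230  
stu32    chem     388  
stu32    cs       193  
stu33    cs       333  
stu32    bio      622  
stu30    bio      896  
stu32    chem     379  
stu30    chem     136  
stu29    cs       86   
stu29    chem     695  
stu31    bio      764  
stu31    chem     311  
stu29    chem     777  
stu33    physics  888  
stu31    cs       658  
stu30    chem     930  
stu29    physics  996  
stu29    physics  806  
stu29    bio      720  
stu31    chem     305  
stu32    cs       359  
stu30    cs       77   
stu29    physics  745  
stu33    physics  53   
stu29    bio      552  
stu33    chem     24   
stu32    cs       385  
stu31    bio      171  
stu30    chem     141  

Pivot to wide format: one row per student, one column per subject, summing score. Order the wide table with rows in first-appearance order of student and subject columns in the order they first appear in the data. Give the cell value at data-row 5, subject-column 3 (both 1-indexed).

2547

With rows in first-appearance order of student, row 5 is student=stu29. subject columns in first-appearance order: bio, chem, physics, cs; column 3 is physics.
Long rows with student=stu29, subject=physics: 996 + 806 + 745 = 2547.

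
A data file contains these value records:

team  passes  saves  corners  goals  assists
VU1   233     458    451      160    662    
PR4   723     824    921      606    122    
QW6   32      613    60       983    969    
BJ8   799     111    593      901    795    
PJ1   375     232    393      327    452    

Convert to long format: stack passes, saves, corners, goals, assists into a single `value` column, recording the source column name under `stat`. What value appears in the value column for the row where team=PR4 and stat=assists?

Unpivoting turns each (team, wide-column) pair into one long row.
The wide cell at row PR4, column assists holds 122, so the long row (PR4, assists) has value=122.

122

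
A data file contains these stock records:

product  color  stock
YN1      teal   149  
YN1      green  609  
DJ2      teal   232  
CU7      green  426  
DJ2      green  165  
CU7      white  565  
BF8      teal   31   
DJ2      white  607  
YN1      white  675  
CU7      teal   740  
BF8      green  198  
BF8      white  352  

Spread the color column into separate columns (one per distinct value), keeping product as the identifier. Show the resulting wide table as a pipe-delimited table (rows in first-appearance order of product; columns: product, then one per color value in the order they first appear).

Columns: product plus the 3 distinct color values (teal, green, white).
For example, row YN1 column teal takes stock=149 from the long row (YN1, teal).

| product | teal | green | white |
| YN1 | 149 | 609 | 675 |
| DJ2 | 232 | 165 | 607 |
| CU7 | 740 | 426 | 565 |
| BF8 | 31 | 198 | 352 |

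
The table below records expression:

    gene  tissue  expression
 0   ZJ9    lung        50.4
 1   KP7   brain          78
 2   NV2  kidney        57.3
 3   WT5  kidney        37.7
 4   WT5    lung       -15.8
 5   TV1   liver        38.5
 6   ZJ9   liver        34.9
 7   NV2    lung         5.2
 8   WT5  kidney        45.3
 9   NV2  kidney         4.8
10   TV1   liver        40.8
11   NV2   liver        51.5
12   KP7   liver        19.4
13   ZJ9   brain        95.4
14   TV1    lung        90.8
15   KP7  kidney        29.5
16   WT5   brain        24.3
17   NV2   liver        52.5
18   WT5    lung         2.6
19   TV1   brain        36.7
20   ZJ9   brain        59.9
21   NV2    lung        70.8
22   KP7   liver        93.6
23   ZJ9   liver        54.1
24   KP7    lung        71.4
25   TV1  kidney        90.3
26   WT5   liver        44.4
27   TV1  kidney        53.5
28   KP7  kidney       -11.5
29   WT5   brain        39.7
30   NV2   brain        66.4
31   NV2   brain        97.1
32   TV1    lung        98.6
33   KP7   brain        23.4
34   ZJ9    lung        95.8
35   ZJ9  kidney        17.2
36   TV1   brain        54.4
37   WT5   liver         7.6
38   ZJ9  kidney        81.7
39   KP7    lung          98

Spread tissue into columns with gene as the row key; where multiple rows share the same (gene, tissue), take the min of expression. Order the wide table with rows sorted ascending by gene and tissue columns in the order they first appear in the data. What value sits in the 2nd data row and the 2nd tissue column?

66.4

With rows sorted ascending by gene, row 2 is gene=NV2. tissue columns in first-appearance order: lung, brain, kidney, liver; column 2 is brain.
Long rows with gene=NV2, tissue=brain: min(66.4, 97.1) = 66.4.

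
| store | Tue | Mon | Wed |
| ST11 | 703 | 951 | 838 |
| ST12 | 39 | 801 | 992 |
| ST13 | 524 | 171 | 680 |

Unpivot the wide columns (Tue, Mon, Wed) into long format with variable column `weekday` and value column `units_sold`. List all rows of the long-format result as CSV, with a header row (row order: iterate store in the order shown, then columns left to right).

Each (store, column) pair becomes one row: 3 × 3 = 9 rows.
For example, (ST11, Tue) → units_sold=703.

store,weekday,units_sold
ST11,Tue,703
ST11,Mon,951
ST11,Wed,838
ST12,Tue,39
ST12,Mon,801
ST12,Wed,992
ST13,Tue,524
ST13,Mon,171
ST13,Wed,680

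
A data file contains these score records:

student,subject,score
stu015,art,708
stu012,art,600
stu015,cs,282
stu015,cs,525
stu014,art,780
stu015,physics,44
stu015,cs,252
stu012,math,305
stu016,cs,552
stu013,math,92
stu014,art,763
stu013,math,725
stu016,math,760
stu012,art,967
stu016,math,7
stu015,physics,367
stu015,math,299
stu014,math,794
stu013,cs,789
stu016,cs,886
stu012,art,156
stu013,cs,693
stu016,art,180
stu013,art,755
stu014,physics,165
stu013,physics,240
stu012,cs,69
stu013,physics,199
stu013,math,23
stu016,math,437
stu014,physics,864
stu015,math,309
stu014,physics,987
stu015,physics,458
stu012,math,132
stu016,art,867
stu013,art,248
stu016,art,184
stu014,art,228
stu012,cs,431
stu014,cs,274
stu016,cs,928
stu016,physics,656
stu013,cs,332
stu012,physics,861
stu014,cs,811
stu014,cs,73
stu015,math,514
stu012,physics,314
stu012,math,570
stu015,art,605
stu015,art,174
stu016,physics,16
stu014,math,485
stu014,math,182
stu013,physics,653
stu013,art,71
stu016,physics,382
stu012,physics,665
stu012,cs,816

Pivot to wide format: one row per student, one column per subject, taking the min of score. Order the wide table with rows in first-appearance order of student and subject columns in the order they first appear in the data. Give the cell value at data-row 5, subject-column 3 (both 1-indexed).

199

With rows in first-appearance order of student, row 5 is student=stu013. subject columns in first-appearance order: art, cs, physics, math; column 3 is physics.
Long rows with student=stu013, subject=physics: min(240, 199, 653) = 199.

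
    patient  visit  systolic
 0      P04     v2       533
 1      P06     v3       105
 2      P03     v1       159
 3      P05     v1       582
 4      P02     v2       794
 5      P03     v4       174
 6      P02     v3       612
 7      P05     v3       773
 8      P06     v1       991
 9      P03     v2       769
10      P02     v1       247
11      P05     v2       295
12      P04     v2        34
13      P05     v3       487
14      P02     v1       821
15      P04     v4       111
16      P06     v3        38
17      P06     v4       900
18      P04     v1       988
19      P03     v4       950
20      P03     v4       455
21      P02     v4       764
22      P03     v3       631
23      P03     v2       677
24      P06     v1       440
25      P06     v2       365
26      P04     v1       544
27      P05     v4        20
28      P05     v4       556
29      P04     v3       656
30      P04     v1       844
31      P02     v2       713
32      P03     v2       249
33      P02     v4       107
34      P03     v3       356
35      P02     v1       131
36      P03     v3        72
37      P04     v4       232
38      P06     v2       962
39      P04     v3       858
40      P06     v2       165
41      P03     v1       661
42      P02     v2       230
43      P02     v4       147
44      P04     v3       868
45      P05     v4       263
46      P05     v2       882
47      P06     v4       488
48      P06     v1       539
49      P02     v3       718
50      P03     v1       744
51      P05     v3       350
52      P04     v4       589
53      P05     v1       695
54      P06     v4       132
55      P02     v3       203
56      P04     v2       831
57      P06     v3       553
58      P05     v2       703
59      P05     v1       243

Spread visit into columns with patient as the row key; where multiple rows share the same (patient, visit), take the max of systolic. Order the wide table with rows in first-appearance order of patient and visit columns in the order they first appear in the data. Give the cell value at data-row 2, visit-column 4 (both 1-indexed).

With rows in first-appearance order of patient, row 2 is patient=P06. visit columns in first-appearance order: v2, v3, v1, v4; column 4 is v4.
Long rows with patient=P06, visit=v4: max(900, 488, 132) = 900.

900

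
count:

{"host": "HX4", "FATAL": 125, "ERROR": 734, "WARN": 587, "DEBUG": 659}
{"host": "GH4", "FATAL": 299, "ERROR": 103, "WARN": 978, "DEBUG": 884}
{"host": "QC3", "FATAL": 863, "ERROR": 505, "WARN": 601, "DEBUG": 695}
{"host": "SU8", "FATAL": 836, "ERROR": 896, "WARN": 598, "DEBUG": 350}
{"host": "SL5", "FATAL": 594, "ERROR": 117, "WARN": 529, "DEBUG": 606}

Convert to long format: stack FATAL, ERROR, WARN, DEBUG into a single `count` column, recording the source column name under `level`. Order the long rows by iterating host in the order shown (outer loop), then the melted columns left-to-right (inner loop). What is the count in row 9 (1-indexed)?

20 rows total (5 × 4). Row 9: index ⌊(9-1)/4⌋ = 2 into host → QC3; (9-1) mod 4 = 0 into the melted columns → FATAL.
So row 9 is (QC3, FATAL, 863); count = 863.

863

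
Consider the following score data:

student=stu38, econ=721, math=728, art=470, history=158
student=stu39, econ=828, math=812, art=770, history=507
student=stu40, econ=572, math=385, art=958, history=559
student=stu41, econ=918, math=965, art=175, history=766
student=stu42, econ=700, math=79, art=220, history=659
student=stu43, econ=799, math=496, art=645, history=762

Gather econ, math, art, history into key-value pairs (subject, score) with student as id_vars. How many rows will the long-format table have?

6 student values × 4 melted columns = 24 rows.

24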